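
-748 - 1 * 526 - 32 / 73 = -93034 / 73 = -1274.44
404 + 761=1165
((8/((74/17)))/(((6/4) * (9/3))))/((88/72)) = 136/407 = 0.33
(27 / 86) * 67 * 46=41607 / 43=967.60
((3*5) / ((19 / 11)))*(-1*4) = -34.74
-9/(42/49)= -21/2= -10.50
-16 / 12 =-4 / 3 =-1.33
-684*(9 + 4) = -8892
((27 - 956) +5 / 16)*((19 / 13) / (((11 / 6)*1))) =-65151 / 88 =-740.35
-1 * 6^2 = -36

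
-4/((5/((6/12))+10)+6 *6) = -1/14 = -0.07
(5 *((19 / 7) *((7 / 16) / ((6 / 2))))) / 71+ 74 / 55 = 257417 / 187440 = 1.37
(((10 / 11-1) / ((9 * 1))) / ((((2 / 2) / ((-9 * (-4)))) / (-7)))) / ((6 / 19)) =266 / 33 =8.06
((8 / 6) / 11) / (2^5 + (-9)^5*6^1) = -2 / 5845323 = -0.00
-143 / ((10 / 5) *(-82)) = 143 / 164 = 0.87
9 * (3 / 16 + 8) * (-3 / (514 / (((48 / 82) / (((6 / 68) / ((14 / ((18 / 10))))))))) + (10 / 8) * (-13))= -822468435 / 674368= -1219.61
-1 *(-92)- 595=-503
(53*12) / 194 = 318 / 97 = 3.28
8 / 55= 0.15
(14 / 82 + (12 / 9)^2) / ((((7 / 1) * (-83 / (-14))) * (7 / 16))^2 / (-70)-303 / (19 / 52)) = -139888640 / 59873082813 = -0.00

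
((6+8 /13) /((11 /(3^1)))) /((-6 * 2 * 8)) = -43 /2288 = -0.02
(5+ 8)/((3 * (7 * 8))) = 13/168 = 0.08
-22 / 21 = -1.05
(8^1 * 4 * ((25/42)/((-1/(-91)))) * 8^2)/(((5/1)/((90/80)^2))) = 28080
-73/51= -1.43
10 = 10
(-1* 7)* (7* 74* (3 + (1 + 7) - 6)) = -18130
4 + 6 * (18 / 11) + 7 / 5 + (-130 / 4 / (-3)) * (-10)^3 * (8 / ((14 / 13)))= -92932423 / 1155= -80460.97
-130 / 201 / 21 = -130 / 4221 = -0.03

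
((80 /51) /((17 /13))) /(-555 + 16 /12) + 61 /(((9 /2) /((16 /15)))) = 936876208 /64803915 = 14.46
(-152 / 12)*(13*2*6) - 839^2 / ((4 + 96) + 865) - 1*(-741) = -1964.45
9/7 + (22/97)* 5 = 1643/679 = 2.42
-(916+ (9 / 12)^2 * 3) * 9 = -132147 / 16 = -8259.19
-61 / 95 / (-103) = 61 / 9785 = 0.01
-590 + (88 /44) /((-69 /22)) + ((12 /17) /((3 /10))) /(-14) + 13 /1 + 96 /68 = -4732771 /8211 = -576.39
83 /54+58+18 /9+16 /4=65.54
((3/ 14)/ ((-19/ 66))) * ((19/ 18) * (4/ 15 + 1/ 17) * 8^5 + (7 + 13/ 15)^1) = -284411842/ 33915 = -8386.02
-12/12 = -1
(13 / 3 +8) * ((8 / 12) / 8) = 37 / 36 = 1.03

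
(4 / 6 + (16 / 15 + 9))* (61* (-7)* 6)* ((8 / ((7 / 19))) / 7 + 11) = -1938946 / 5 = -387789.20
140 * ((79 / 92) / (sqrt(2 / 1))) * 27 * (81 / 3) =2015685 * sqrt(2) / 46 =61969.76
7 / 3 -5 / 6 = 3 / 2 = 1.50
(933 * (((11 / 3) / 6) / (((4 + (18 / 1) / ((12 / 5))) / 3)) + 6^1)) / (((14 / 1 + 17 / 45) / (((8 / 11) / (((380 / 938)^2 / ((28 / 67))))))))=43740196920 / 59092451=740.20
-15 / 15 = -1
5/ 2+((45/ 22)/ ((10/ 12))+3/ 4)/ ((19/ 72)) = 6121/ 418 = 14.64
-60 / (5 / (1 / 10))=-6 / 5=-1.20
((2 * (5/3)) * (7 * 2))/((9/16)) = 2240/27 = 82.96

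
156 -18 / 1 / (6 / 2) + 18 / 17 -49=1735 / 17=102.06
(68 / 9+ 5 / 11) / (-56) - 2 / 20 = -6737 / 27720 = -0.24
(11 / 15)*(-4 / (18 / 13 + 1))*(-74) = 42328 / 465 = 91.03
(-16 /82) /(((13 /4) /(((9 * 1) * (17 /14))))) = -2448 /3731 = -0.66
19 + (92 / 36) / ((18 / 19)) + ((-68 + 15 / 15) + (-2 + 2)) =-7339 / 162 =-45.30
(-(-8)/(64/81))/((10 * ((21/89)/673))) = 1617219/560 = 2887.89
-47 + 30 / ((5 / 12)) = 25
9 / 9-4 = -3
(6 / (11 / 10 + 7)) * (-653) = -13060 / 27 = -483.70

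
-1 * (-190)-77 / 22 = 373 / 2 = 186.50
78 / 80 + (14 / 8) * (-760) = -1329.02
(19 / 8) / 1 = 19 / 8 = 2.38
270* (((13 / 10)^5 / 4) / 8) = 31.33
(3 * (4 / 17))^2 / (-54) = -8 / 867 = -0.01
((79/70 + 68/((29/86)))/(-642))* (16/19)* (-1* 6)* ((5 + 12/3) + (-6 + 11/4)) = 18935946/2063495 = 9.18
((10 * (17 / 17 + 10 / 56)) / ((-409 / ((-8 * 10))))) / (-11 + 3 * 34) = 6600 / 260533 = 0.03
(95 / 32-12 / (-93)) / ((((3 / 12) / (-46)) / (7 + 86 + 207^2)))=-1517548809 / 62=-24476593.69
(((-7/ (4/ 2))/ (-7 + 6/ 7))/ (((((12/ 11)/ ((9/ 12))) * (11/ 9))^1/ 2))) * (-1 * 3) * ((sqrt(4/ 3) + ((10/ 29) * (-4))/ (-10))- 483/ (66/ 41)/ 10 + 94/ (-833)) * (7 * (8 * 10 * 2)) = 30112809993/ 466378- 61740 * sqrt(3)/ 43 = 62080.49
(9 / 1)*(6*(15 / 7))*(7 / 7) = 810 / 7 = 115.71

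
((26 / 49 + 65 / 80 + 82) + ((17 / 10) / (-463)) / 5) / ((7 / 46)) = 17395254453 / 31761800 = 547.68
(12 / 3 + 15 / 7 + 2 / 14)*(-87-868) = -42020 / 7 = -6002.86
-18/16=-9/8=-1.12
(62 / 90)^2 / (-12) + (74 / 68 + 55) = 23153713 / 413100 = 56.05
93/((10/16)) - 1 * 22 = 634/5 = 126.80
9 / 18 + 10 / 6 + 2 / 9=43 / 18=2.39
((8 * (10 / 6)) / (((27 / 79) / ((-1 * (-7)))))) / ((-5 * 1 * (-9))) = 4424 / 729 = 6.07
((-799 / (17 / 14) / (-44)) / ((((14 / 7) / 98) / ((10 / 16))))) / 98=1645 / 352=4.67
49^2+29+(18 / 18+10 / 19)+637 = 58302 / 19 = 3068.53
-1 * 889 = -889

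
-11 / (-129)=11 / 129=0.09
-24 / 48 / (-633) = 0.00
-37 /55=-0.67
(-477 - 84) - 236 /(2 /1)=-679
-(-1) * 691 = 691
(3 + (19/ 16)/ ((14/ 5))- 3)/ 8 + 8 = 14431/ 1792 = 8.05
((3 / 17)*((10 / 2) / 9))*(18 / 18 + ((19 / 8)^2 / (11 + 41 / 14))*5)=18875 / 63648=0.30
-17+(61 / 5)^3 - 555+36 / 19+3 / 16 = 47345349 / 38000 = 1245.93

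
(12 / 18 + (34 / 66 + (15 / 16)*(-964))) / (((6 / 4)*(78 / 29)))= -1151677 / 5148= -223.71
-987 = -987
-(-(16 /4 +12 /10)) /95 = 26 /475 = 0.05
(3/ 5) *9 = 27/ 5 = 5.40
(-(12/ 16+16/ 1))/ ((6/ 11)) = -737/ 24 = -30.71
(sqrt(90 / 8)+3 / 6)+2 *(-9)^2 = 3 *sqrt(5) / 2+325 / 2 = 165.85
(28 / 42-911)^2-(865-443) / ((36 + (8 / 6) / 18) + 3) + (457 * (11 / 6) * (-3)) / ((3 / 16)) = 815290.64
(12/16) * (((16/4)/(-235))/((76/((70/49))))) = -3/12502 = -0.00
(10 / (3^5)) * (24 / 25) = 16 / 405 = 0.04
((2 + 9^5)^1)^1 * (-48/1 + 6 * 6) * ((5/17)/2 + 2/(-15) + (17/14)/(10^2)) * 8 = -436268788/2975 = -146644.97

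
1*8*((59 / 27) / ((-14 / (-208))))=49088 / 189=259.72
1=1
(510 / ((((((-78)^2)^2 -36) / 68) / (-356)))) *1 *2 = -411536 / 616917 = -0.67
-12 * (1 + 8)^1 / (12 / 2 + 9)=-36 / 5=-7.20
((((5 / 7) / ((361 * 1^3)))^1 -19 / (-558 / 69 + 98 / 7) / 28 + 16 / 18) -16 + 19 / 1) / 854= 46718747 / 10565851968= 0.00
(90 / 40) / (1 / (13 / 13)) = 9 / 4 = 2.25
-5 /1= -5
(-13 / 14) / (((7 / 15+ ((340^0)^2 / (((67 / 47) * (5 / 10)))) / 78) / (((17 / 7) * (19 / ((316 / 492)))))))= -6747772005 / 49022344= -137.65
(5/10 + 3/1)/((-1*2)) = -7/4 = -1.75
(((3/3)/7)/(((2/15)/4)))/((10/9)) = 27/7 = 3.86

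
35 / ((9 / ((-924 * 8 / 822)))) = -43120 / 1233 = -34.97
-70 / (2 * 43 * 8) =-35 / 344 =-0.10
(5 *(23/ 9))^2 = 13225/ 81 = 163.27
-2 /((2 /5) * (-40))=0.12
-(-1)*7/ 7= 1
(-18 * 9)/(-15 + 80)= -162/65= -2.49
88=88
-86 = -86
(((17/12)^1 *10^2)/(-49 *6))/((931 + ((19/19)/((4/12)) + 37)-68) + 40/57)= -8075/15144234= -0.00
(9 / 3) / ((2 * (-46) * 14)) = -3 / 1288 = -0.00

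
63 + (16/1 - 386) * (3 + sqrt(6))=-1953.31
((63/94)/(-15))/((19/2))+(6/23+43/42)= 5520779/4313190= 1.28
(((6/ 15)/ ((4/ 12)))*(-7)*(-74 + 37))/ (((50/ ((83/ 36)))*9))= 21497/ 13500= 1.59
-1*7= -7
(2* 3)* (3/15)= 6/5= 1.20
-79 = -79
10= 10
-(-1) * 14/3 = 14/3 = 4.67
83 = 83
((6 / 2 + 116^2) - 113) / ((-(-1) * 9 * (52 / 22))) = 73403 / 117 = 627.38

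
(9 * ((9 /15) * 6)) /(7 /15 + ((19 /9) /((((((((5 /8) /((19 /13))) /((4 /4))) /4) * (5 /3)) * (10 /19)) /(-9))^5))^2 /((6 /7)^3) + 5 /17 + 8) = 106076417458843253552913665771484375 /1535720634185494388563849413238543212076727435499335081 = 0.00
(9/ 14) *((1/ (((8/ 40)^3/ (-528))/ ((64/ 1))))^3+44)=-339144081407999999802/ 7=-48449154486857142828.86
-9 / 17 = -0.53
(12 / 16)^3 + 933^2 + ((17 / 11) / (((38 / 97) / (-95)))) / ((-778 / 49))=238395215197 / 273856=870513.03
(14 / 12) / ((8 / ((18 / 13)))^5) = 137781 / 760408064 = 0.00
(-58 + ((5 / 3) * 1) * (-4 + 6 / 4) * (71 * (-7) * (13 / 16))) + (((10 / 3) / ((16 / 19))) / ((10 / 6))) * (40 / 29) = 1627.83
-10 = -10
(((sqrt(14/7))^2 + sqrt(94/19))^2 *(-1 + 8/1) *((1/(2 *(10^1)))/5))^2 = 833 *sqrt(1786)/45125 + 704081/902500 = 1.56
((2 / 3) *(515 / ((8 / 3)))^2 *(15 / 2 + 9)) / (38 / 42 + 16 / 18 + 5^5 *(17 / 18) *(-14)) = -1654208325 / 166592768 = -9.93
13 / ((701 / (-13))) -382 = -267951 / 701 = -382.24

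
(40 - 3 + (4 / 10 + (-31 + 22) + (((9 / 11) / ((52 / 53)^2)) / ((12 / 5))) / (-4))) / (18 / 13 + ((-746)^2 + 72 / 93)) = 2088398483 / 41051628766720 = 0.00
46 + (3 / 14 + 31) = 1081 / 14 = 77.21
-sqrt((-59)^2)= -59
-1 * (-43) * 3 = 129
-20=-20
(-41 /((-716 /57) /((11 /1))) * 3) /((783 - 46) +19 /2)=0.14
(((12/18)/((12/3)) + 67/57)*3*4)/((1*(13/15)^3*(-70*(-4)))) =103275/1168804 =0.09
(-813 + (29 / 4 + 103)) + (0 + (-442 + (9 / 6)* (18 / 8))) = -9131 / 8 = -1141.38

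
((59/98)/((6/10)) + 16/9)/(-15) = -2453/13230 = -0.19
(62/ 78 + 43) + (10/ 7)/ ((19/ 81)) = 258754/ 5187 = 49.89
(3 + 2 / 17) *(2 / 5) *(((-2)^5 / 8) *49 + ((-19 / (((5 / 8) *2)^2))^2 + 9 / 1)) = -2592654 / 53125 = -48.80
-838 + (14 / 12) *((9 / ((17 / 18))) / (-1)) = -14435 / 17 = -849.12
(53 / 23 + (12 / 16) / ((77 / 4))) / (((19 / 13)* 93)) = 0.02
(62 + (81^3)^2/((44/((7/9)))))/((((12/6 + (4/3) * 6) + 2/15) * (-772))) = -3295011299865/5163136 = -638180.23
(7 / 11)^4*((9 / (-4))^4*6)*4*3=141776649 / 468512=302.61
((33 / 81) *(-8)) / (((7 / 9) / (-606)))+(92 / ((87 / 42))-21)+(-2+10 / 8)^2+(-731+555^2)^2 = 306707357038067 / 3248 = 94429604999.40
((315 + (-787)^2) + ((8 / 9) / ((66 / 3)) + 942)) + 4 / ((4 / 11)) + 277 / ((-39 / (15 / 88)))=6390066503 / 10296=620635.83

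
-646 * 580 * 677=-253658360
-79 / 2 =-39.50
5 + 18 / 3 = 11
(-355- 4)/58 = -359/58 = -6.19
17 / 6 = 2.83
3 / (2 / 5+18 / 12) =30 / 19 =1.58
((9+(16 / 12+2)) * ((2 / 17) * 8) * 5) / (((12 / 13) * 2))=4810 / 153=31.44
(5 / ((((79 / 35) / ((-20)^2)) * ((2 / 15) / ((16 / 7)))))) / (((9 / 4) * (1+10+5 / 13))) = 593.00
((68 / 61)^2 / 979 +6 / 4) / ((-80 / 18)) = -19688085 / 58285744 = -0.34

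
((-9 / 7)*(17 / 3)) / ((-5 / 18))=918 / 35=26.23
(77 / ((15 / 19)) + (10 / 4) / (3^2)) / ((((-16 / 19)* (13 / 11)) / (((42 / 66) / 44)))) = -1170799 / 823680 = -1.42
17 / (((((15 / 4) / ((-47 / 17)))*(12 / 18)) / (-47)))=4418 / 5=883.60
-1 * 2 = -2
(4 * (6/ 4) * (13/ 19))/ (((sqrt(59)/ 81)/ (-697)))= -4403646 * sqrt(59)/ 1121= -30173.99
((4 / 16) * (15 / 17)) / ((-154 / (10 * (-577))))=43275 / 5236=8.26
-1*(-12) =12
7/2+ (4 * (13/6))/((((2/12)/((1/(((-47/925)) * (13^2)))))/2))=-10523/1222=-8.61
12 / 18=0.67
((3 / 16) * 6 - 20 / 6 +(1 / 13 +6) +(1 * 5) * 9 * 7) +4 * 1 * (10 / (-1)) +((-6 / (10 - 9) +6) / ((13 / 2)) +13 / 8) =43757 / 156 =280.49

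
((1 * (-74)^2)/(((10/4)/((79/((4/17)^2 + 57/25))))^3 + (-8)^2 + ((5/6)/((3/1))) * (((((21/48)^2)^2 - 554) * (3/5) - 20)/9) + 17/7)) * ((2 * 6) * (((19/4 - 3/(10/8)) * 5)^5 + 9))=1627156293202034249425586871552000/6141665787468292965965551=264937290.55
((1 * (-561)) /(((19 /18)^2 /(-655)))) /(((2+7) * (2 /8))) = 52913520 /361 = 146574.85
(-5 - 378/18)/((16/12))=-39/2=-19.50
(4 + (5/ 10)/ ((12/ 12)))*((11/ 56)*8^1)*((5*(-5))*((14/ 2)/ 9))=-275/ 2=-137.50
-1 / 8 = -0.12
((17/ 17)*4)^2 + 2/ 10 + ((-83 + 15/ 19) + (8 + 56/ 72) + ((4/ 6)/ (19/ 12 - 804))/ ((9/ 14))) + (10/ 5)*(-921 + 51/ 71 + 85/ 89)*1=-98629805387944/ 52023031605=-1895.89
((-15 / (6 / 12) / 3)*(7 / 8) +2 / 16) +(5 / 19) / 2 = -1291 / 152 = -8.49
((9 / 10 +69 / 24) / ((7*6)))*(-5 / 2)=-151 / 672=-0.22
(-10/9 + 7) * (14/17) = 742/153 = 4.85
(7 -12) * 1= -5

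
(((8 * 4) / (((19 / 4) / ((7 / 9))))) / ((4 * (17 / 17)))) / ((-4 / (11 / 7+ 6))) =-424 / 171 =-2.48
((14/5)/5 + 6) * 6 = 984/25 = 39.36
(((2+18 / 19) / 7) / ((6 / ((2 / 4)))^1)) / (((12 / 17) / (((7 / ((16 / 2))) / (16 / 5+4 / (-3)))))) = 0.02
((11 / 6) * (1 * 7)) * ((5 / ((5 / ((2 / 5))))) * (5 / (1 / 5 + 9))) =2.79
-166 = -166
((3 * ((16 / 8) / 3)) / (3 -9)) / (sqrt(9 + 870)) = -sqrt(879) / 2637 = -0.01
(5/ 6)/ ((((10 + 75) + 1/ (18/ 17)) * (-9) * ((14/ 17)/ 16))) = -40/ 1911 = -0.02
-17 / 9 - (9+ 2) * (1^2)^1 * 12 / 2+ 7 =-548 / 9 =-60.89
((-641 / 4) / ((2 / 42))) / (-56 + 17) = 4487 / 52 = 86.29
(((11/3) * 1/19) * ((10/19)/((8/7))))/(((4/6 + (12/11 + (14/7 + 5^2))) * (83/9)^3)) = 3087315/783551746172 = 0.00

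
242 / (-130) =-121 / 65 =-1.86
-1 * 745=-745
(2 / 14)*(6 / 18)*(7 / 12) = 1 / 36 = 0.03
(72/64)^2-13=-751/64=-11.73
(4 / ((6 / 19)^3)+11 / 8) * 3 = 27733 / 72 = 385.18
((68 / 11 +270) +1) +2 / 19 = 57953 / 209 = 277.29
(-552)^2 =304704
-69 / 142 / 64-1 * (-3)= 2.99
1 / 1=1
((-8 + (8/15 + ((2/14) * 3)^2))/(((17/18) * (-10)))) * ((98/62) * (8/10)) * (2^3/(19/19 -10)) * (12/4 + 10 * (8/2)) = -7365728/197625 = -37.27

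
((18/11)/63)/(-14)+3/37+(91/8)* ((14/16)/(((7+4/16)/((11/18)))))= 152936761/166563936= 0.92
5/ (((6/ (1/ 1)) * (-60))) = -1/ 72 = -0.01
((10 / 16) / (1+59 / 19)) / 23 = 95 / 14352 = 0.01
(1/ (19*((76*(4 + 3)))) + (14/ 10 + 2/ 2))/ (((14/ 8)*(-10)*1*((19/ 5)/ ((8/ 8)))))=-121301/ 3360910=-0.04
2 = 2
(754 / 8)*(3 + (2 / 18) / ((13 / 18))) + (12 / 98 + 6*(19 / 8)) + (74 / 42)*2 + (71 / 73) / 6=1127858 / 3577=315.31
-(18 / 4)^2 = -81 / 4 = -20.25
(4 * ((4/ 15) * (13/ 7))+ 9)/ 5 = 1153/ 525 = 2.20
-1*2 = -2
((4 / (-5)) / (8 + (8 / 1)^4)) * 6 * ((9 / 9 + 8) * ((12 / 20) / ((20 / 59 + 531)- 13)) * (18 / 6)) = -0.00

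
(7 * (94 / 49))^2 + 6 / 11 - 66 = 61916 / 539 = 114.87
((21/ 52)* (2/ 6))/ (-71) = -7/ 3692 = -0.00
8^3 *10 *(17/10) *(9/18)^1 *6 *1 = 26112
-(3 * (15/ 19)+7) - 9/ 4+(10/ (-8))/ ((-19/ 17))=-21/ 2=-10.50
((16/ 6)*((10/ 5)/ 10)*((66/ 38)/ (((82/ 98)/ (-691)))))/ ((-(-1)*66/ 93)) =-4198516/ 3895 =-1077.92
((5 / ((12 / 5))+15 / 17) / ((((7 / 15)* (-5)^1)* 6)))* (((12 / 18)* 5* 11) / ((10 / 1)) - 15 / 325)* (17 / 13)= -42713 / 42588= -1.00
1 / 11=0.09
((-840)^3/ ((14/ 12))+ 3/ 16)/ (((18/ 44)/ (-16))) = 59609087978/ 3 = 19869695992.67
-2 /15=-0.13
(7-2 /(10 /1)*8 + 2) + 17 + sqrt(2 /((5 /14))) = 2*sqrt(35) /5 + 122 /5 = 26.77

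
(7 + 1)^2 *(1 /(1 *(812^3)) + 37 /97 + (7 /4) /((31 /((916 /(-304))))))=6464701657609 /477941940791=13.53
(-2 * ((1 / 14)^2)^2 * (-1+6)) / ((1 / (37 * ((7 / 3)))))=-185 / 8232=-0.02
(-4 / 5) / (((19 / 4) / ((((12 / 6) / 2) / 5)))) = -16 / 475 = -0.03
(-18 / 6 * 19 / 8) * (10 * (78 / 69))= -3705 / 46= -80.54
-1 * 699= -699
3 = 3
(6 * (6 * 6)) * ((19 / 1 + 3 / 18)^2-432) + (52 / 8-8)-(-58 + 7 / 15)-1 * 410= -14315.97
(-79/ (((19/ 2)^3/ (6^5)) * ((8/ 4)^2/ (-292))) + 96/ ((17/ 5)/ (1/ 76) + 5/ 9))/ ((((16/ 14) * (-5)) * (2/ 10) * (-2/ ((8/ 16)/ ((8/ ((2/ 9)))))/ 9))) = 914502878163/ 319711708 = 2860.40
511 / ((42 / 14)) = 511 / 3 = 170.33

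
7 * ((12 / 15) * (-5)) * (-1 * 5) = 140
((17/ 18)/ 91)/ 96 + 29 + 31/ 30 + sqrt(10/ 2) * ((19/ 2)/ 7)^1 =19 * sqrt(5)/ 14 + 23613493/ 786240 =33.07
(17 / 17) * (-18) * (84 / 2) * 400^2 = -120960000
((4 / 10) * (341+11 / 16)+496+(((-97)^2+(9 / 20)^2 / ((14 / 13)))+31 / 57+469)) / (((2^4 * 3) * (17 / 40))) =3355241081 / 6511680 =515.27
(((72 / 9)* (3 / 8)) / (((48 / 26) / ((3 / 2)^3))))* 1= 351 / 64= 5.48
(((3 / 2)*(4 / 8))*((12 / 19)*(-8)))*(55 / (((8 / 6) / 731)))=-2171070 / 19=-114266.84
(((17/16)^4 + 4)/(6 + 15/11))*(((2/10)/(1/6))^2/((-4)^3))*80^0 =-760463/47185920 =-0.02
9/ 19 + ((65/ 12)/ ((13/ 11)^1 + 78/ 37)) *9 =119703/ 7828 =15.29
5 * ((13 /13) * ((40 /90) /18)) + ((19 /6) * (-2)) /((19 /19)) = -503 /81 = -6.21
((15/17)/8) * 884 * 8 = 780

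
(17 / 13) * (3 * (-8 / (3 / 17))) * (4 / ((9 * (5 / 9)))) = -9248 / 65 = -142.28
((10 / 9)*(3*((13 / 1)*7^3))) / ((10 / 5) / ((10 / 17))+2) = 222950 / 81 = 2752.47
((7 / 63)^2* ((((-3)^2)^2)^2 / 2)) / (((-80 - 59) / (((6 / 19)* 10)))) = -2430 / 2641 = -0.92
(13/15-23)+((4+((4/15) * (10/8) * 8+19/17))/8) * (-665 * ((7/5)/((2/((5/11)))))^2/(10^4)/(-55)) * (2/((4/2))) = -480775908751/21721920000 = -22.13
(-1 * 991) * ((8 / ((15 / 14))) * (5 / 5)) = -110992 / 15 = -7399.47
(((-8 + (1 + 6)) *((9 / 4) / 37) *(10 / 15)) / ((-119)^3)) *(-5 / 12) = -5 / 498807064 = -0.00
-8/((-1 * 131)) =8/131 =0.06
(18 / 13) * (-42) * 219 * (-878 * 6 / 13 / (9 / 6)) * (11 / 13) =6396068448 / 2197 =2911273.76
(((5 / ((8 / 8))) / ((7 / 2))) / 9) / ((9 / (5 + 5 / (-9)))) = 400 / 5103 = 0.08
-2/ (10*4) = -1/ 20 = -0.05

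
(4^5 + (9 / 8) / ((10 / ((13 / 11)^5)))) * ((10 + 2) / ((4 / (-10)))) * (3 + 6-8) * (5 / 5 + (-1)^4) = -39589918671 / 644204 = -61455.56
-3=-3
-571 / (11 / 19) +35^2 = 2626 / 11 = 238.73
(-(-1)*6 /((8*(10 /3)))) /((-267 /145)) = -87 /712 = -0.12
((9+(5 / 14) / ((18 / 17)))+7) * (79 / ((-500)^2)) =0.01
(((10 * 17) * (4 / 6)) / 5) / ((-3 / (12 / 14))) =-6.48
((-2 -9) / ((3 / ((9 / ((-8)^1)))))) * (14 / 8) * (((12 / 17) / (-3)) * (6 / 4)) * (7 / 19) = -4851 / 5168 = -0.94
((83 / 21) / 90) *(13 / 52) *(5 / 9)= 83 / 13608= 0.01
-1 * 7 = -7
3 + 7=10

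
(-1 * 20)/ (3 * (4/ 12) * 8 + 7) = -4/ 3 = -1.33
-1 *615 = -615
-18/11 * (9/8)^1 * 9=-729/44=-16.57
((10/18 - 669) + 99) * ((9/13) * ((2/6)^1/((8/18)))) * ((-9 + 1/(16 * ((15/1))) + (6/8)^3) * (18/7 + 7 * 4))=902734925/11648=77501.28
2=2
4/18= 2/9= 0.22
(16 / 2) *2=16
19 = 19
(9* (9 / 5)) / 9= 9 / 5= 1.80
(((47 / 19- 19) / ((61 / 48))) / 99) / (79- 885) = 2512 / 15413541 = 0.00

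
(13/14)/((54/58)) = 1.00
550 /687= 0.80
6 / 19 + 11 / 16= 305 / 304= 1.00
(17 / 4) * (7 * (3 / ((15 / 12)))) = 357 / 5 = 71.40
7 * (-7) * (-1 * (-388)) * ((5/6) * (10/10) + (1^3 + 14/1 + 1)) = -960106/3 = -320035.33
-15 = -15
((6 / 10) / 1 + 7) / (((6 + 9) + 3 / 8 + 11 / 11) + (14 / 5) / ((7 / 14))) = 304 / 879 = 0.35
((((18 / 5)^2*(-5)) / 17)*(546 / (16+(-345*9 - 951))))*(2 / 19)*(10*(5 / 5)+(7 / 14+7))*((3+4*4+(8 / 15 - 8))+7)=14343966 / 815575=17.59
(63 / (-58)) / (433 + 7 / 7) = -9 / 3596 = -0.00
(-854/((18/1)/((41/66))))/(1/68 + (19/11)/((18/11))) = -27.54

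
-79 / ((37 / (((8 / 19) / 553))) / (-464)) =0.75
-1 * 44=-44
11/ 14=0.79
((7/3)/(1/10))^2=544.44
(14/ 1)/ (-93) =-14/ 93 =-0.15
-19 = -19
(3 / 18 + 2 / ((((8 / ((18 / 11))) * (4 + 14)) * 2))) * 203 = 9541 / 264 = 36.14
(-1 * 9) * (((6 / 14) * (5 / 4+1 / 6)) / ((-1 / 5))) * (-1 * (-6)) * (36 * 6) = 247860 / 7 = 35408.57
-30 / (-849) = 10 / 283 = 0.04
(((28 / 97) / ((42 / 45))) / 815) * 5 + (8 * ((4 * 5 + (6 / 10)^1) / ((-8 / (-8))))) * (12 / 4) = 39084942 / 79055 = 494.40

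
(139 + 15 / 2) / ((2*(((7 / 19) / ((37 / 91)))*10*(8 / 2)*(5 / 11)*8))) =2265769 / 4076800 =0.56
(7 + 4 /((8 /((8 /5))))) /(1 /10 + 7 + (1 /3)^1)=234 /223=1.05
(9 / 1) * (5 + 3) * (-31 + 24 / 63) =-15432 / 7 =-2204.57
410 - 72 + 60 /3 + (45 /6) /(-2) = 1417 /4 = 354.25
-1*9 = -9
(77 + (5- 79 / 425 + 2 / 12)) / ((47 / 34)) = 209051 / 3525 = 59.31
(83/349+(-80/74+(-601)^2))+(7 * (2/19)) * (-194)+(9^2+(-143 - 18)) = 88564675388/245347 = 360977.21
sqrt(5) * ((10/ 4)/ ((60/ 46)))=23 * sqrt(5)/ 12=4.29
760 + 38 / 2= 779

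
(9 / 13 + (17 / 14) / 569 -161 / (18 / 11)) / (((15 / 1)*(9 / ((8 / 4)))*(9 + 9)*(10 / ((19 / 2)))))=-865007053 / 11324067300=-0.08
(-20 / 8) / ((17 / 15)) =-75 / 34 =-2.21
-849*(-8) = 6792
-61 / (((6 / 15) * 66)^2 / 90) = -7625 / 968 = -7.88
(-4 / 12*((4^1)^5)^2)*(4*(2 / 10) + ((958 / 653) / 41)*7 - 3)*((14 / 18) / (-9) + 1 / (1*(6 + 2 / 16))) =1854739054592 / 35420679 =52363.17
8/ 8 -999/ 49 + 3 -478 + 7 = -23882/ 49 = -487.39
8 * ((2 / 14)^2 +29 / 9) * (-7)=-181.59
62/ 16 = 3.88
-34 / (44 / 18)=-13.91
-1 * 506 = -506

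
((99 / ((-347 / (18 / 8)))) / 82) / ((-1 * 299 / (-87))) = -77517 / 34030984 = -0.00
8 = 8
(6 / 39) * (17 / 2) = 17 / 13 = 1.31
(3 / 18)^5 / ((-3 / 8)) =-1 / 2916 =-0.00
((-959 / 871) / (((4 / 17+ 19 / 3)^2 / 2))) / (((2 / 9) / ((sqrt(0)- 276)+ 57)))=4916381589 / 97747975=50.30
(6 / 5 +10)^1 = 56 / 5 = 11.20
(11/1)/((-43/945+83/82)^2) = 66051701100/5611358281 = 11.77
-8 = -8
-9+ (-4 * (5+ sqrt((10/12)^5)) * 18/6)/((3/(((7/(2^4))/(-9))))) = -289/36+ 175 * sqrt(30)/7776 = -7.90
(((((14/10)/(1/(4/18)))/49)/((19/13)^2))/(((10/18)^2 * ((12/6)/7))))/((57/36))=18252/857375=0.02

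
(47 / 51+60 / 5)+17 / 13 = 9434 / 663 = 14.23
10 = 10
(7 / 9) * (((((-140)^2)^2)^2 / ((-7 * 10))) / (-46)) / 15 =1475789056000000 / 621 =2376471909822.87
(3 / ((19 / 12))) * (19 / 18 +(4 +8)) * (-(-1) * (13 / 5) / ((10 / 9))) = 5499 / 95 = 57.88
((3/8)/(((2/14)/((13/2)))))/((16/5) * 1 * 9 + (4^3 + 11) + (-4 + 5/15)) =4095/24032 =0.17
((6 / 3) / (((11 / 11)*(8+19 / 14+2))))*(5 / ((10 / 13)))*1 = 182 / 159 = 1.14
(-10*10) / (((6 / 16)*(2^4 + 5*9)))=-800 / 183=-4.37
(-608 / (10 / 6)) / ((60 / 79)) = -12008 / 25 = -480.32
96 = 96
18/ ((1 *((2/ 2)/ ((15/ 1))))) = 270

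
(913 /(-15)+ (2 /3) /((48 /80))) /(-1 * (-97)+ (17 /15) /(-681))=-0.62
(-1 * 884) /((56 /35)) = -1105 /2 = -552.50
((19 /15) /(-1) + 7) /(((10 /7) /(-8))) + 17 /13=-30029 /975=-30.80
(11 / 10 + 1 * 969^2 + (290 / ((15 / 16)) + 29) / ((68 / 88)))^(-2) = 0.00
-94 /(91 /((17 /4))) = -4.39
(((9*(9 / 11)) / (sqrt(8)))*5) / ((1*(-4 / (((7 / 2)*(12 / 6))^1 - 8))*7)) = 405*sqrt(2) / 1232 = 0.46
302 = 302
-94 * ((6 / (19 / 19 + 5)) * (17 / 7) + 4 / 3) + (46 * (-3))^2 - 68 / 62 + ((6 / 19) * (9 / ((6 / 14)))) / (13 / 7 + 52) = 87150818194 / 4663113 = 18689.41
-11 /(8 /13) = -143 /8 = -17.88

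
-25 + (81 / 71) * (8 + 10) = -317 / 71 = -4.46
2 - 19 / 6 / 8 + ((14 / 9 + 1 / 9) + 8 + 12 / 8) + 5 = 853 / 48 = 17.77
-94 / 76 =-47 / 38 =-1.24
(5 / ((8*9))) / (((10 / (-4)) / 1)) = -0.03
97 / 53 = 1.83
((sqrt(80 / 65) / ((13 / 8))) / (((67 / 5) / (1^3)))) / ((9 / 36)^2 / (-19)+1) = 48640 * sqrt(13) / 3430869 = 0.05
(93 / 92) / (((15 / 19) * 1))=589 / 460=1.28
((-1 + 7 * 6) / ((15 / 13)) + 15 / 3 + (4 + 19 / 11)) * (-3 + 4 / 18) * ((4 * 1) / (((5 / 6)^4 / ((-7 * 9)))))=92328768 / 1375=67148.19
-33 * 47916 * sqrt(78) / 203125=-1581228 * sqrt(78) / 203125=-68.75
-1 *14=-14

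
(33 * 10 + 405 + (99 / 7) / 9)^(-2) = 49 / 26584336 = 0.00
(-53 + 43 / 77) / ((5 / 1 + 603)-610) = 2019 / 77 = 26.22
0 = 0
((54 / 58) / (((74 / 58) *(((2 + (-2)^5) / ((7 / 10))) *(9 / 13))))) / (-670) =91 / 2479000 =0.00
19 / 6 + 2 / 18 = 59 / 18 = 3.28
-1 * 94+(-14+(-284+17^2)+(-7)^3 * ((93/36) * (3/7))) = -1931/4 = -482.75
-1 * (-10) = 10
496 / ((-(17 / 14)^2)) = -97216 / 289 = -336.39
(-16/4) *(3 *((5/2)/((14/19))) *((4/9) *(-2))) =760/21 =36.19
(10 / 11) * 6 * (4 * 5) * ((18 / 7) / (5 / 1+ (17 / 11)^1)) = 300 / 7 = 42.86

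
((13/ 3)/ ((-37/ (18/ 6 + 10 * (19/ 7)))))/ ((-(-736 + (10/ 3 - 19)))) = -2743/ 584045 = -0.00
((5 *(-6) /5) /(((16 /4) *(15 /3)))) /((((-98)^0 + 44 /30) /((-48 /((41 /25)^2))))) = 135000 /62197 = 2.17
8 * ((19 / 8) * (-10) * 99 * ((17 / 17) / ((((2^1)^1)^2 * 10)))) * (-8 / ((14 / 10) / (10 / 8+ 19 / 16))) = 366795 / 56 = 6549.91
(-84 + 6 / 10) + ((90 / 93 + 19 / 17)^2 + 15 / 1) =-88944313 / 1388645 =-64.05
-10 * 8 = -80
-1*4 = -4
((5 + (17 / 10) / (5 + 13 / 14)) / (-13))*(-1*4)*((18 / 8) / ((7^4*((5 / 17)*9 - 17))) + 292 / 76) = 187656704477 / 30025969610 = 6.25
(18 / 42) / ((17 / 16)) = 48 / 119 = 0.40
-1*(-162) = 162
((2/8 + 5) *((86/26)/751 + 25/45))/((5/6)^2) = 1033242/244075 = 4.23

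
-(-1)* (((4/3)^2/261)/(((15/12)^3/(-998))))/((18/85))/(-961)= 8686592/507912525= 0.02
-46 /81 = -0.57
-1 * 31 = -31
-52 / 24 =-13 / 6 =-2.17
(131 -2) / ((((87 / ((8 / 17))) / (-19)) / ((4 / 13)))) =-26144 / 6409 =-4.08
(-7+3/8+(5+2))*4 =3/2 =1.50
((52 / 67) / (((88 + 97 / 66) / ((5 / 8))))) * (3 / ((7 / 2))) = 2574 / 553889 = 0.00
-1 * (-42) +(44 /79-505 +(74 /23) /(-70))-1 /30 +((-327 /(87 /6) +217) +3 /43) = -127521209329 /475817790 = -268.00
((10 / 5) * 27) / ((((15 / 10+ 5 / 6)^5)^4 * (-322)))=-94143178827 / 12846554873915532161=-0.00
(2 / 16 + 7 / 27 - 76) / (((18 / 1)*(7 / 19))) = -310327 / 27216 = -11.40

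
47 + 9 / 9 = 48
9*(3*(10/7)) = 270/7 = 38.57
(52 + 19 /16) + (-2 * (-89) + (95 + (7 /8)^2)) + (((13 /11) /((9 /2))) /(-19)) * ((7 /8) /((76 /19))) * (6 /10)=326.95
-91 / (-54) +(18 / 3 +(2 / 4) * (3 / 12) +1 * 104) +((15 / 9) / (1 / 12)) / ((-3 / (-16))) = 47191 / 216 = 218.48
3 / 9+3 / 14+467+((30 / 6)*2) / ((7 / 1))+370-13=34691 / 42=825.98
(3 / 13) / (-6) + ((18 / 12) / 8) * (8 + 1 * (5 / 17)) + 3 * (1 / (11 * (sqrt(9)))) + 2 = 140321 / 38896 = 3.61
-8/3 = -2.67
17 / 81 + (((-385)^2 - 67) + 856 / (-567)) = 84004849 / 567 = 148156.70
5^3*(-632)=-79000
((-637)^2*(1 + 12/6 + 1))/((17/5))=8115380/17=477375.29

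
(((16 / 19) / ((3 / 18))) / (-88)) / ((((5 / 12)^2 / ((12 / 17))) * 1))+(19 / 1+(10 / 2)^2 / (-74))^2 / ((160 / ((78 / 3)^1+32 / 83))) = 36948588259467 / 645946769600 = 57.20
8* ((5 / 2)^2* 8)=400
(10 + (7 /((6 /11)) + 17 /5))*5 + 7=829 /6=138.17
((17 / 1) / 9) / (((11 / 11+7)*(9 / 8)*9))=17 / 729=0.02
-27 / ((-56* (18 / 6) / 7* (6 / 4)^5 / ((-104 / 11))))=-416 / 297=-1.40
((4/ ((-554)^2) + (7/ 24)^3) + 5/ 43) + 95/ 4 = 23.89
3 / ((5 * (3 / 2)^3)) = 8 / 45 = 0.18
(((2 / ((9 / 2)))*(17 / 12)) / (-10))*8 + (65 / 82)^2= 0.12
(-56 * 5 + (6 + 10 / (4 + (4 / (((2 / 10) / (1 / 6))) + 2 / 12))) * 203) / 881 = 3626 / 2643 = 1.37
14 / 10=7 / 5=1.40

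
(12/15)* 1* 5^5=2500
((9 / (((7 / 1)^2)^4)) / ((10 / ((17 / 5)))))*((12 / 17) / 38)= 27 / 2738280475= 0.00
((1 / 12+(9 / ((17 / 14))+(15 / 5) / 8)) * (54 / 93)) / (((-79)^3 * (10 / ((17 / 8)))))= -9633 / 4890946880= -0.00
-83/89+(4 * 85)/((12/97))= 2747.40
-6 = -6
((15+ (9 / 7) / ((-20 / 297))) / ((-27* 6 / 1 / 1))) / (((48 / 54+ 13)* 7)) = 191 / 735000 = 0.00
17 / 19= 0.89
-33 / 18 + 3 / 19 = -191 / 114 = -1.68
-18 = -18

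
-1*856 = -856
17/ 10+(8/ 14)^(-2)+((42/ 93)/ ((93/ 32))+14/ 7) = 1595543/ 230640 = 6.92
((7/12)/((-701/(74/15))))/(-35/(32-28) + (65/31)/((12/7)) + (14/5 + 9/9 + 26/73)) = 586117/481246314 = 0.00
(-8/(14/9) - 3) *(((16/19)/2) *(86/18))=-344/21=-16.38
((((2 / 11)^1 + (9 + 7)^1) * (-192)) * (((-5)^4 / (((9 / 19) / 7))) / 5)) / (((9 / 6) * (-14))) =27056000 / 99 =273292.93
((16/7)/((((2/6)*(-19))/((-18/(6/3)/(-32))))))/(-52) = 27/13832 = 0.00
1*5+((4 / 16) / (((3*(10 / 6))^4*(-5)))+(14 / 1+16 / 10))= 257499 / 12500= 20.60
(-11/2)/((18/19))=-209/36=-5.81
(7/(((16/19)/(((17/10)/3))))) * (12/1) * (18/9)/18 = 6.28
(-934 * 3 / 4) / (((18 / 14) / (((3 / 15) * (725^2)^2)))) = -180632936640625 / 6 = -30105489440104.17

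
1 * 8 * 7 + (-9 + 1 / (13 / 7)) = 618 / 13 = 47.54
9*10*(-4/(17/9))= -3240/17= -190.59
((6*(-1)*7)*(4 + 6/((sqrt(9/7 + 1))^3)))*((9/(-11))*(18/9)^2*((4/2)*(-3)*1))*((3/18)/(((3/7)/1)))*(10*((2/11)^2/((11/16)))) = -9031680/14641 - 1481760*sqrt(7)/14641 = -884.64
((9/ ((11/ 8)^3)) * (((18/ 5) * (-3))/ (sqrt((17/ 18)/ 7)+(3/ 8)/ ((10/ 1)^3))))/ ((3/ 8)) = 200658124800/ 724063245323 - 12740198400000 * sqrt(238)/ 724063245323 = -271.17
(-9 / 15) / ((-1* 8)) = 3 / 40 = 0.08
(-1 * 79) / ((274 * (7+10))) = -79 / 4658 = -0.02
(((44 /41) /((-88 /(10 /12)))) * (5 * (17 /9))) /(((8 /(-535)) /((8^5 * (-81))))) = -698496000 /41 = -17036487.80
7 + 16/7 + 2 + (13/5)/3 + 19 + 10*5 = 8521/105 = 81.15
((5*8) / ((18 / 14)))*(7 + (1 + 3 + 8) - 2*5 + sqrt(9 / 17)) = 280*sqrt(17) / 51 + 280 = 302.64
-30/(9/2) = -20/3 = -6.67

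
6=6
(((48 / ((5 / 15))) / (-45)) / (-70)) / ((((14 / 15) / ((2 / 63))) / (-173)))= -1384 / 5145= -0.27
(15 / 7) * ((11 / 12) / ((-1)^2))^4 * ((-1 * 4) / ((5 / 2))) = -14641 / 6048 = -2.42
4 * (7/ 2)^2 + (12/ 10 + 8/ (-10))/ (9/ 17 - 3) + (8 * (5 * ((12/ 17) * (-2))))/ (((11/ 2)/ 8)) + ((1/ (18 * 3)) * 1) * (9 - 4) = -11736827/ 353430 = -33.21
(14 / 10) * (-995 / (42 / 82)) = -8159 / 3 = -2719.67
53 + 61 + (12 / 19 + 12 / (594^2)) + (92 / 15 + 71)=535654148 / 2793285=191.76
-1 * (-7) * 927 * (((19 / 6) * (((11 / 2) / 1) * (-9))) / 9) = -452067 / 4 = -113016.75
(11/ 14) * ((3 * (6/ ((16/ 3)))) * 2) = 297/ 56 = 5.30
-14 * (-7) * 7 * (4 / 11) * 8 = 21952 / 11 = 1995.64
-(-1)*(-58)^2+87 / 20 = 67367 / 20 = 3368.35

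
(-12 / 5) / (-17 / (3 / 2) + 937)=-36 / 13885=-0.00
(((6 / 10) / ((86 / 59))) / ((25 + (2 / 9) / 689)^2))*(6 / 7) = 20418224931 / 36170222947145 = 0.00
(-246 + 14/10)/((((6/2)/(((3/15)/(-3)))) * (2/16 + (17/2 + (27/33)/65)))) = 1399112/2223315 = 0.63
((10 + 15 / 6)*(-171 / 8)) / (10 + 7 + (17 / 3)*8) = -12825 / 2992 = -4.29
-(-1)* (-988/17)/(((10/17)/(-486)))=240084/5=48016.80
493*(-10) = -4930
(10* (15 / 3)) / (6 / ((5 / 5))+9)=10 / 3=3.33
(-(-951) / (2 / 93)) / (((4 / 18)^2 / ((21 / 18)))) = 16715727 / 16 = 1044732.94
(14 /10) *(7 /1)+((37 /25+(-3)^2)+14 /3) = 1871 /75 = 24.95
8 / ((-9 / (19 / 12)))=-1.41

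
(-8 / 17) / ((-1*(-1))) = -8 / 17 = -0.47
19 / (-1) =-19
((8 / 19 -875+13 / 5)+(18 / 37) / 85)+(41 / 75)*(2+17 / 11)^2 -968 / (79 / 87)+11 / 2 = -10999142663679 / 5711980450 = -1925.63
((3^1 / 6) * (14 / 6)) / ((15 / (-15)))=-7 / 6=-1.17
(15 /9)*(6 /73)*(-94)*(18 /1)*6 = -101520 /73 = -1390.68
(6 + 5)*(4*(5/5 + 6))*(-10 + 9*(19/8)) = 7007/2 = 3503.50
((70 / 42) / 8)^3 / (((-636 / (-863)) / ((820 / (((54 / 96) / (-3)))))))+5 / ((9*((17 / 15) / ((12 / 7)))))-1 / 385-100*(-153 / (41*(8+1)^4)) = -17506032501773 / 331777464480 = -52.76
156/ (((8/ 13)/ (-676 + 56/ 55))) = -9410934/ 55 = -171107.89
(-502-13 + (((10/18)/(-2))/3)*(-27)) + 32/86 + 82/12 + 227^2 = 6582058/129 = 51023.71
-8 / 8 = -1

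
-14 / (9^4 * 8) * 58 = -203 / 13122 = -0.02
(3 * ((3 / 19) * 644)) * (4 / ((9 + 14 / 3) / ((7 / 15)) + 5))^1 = 3381 / 95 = 35.59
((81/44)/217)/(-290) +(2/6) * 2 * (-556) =-3079039283/8306760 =-370.67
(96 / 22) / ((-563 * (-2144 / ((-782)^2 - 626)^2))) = 559794549606 / 414931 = 1349126.84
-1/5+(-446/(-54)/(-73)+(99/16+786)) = 124862749/157680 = 791.87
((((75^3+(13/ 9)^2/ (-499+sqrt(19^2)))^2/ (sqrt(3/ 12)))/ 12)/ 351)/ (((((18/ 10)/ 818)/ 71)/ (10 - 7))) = 7812710658500228074382879/ 955063249920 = 8180307073018.10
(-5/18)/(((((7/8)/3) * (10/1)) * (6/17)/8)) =-136/63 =-2.16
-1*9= -9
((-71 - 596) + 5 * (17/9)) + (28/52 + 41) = -72074/117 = -616.02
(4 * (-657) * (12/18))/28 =-438/7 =-62.57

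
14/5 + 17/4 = 141/20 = 7.05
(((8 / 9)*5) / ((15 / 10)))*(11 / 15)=176 / 81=2.17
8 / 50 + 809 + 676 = 37129 / 25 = 1485.16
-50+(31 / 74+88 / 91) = -327367 / 6734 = -48.61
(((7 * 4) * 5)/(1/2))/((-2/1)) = -140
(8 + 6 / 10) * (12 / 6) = 86 / 5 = 17.20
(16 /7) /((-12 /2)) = -8 /21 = -0.38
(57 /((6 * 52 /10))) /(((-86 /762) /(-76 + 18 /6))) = 2642235 /2236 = 1181.68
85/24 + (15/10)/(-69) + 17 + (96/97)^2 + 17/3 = 27.17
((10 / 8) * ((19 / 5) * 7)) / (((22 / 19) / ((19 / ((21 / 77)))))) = 48013 / 24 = 2000.54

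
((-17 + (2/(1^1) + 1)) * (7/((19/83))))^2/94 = 33080978/16967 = 1949.72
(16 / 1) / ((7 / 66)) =1056 / 7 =150.86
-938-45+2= -981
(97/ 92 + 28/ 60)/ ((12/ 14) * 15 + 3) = 14693/ 153180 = 0.10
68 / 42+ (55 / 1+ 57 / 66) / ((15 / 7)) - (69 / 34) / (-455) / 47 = 47454656 / 1713855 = 27.69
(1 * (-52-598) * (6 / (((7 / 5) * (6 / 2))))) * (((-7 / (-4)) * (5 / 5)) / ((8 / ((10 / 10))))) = -1625 / 8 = -203.12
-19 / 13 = -1.46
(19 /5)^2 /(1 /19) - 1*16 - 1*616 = -8941 /25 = -357.64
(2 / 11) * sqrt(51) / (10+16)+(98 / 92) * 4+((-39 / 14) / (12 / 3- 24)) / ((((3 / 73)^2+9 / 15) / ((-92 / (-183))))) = sqrt(51) / 143+1378397677 / 314900544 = 4.43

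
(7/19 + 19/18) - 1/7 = 3067/2394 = 1.28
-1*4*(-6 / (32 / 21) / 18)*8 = 7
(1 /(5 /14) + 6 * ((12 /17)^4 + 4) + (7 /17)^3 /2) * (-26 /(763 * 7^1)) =-307540259 /2230428305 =-0.14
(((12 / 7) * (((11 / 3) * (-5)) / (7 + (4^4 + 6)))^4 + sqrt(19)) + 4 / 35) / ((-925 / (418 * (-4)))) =945822576528896 / 4577018430844125 + 1672 * sqrt(19) / 925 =8.09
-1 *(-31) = 31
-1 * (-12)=12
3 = 3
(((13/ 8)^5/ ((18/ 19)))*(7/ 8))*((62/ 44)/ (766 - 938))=-0.09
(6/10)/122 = 3/610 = 0.00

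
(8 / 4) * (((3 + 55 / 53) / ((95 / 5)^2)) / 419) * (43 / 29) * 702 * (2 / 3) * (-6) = -51678432 / 232485083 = -0.22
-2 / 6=-1 / 3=-0.33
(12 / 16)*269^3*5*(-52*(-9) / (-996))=-11387088765 / 332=-34298460.14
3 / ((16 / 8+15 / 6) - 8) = -6 / 7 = -0.86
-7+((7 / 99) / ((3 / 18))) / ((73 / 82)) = -6.52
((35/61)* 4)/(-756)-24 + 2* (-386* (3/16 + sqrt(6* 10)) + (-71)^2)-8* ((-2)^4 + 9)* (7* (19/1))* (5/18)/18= 3522.87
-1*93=-93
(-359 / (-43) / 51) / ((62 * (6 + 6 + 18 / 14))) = 2513 / 12644838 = 0.00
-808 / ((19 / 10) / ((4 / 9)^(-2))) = -40905 / 19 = -2152.89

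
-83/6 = -13.83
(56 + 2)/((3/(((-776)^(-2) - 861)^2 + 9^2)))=14333771.94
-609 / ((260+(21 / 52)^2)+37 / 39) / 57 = -1646736 / 40244641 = -0.04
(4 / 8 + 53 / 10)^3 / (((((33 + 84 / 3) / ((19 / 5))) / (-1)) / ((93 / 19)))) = -2268177 / 38125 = -59.49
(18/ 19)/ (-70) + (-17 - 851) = -577229/ 665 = -868.01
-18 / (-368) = 9 / 184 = 0.05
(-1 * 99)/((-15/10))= 66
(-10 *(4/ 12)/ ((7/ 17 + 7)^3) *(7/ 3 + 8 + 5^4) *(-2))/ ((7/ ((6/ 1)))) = 46820890/ 5250987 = 8.92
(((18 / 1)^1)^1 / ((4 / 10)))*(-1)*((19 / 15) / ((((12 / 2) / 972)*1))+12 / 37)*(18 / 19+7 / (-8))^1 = -1882089 / 2812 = -669.31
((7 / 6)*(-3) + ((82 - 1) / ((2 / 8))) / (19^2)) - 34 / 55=-127893 / 39710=-3.22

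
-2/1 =-2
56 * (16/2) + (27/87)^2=376849/841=448.10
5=5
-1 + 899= 898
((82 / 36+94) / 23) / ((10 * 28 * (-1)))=-1733 / 115920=-0.01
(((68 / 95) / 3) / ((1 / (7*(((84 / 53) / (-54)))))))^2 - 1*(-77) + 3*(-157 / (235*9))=66691547008592 / 868609022175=76.78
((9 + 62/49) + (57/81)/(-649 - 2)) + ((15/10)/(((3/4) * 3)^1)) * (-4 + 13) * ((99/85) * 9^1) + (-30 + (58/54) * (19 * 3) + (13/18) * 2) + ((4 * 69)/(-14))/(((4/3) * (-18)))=4461368171/41833260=106.65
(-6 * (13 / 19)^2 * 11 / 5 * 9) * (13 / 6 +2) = -83655 / 361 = -231.73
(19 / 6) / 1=19 / 6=3.17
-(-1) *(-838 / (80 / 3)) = -1257 / 40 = -31.42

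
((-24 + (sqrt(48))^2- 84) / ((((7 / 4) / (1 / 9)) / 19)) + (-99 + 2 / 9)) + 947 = 48878 / 63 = 775.84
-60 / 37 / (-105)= 4 / 259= 0.02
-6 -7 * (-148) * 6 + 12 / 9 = 18634 / 3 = 6211.33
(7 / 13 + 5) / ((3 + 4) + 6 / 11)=792 / 1079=0.73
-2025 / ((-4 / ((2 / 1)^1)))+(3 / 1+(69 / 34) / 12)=138131 / 136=1015.67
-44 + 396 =352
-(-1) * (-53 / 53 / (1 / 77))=-77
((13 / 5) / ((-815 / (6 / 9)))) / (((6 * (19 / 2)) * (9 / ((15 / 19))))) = -26 / 7943805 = -0.00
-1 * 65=-65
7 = 7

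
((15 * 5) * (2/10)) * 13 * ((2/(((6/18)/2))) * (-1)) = -2340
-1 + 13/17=-4/17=-0.24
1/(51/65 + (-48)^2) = 65/149811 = 0.00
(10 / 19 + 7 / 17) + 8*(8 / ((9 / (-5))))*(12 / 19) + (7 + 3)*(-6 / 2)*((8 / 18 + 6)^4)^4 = -52972493864146530671944198833179 / 199508506999714881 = -265514963049782.30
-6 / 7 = -0.86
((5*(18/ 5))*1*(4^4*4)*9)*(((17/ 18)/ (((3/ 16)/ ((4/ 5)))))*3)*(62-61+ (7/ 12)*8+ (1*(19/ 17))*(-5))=786432/ 5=157286.40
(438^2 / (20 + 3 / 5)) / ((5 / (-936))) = -179565984 / 103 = -1743359.07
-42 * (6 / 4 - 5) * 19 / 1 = 2793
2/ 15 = 0.13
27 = 27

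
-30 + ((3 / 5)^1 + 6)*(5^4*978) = 4034220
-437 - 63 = -500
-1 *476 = -476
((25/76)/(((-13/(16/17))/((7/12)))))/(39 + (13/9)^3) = -42525/128606972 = -0.00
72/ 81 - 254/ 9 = -82/ 3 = -27.33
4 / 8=1 / 2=0.50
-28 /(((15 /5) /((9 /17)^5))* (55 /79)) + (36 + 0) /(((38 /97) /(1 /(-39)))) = -56203705182 /19288757345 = -2.91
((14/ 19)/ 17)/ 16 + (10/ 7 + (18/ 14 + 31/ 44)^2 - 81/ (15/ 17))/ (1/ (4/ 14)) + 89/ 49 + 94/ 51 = -8456095931/ 402164070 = -21.03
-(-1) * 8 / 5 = 8 / 5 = 1.60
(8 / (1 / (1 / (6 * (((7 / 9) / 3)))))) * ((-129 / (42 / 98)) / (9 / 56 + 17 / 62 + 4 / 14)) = -298592 / 139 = -2148.14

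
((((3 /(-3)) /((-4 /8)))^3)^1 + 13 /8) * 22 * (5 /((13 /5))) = 21175 /52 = 407.21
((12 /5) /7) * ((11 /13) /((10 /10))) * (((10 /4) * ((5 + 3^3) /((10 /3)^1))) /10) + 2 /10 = 2039 /2275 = 0.90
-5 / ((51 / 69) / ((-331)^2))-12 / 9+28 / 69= -869367623 / 1173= -741148.87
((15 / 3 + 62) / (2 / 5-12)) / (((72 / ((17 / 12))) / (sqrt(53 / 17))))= -335* sqrt(901) / 50112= -0.20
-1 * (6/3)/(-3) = 2/3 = 0.67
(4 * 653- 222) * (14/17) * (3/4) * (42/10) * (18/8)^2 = 31387.20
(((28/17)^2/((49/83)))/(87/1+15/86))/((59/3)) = 114208/42610449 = 0.00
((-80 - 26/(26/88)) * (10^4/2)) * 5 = -4200000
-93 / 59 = -1.58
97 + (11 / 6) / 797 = 463865 / 4782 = 97.00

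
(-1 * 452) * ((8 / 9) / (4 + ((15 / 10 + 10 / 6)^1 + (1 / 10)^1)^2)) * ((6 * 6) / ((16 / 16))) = -3254400 / 3301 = -985.88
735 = 735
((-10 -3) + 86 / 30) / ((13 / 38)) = -5776 / 195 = -29.62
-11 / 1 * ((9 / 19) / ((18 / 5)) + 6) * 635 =-1627505 / 38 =-42829.08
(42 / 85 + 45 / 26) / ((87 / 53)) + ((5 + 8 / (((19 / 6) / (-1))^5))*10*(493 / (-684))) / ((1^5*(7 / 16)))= -15311061876403499 / 189955742337270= -80.60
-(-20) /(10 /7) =14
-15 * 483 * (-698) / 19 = 5057010 / 19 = 266158.42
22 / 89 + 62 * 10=55202 / 89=620.25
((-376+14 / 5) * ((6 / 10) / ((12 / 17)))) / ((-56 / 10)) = 15861 / 280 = 56.65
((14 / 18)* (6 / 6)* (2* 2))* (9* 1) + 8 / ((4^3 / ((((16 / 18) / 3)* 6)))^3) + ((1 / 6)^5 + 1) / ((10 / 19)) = 6975169 / 233280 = 29.90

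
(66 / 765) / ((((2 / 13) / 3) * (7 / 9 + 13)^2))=11583 / 1306960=0.01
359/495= 0.73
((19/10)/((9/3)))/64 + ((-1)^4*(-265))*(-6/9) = 113073/640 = 176.68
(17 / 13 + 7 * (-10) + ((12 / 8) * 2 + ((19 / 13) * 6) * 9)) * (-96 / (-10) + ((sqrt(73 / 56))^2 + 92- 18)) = 1123.34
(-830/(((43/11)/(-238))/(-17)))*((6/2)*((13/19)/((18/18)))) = -1440659220/817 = -1763352.78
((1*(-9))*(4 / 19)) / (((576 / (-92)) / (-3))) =-0.91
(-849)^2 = 720801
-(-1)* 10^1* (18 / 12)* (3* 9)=405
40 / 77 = 0.52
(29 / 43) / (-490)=-29 / 21070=-0.00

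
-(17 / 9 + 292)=-2645 / 9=-293.89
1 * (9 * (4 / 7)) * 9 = 324 / 7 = 46.29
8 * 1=8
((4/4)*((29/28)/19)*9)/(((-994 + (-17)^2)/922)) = -40107/62510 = -0.64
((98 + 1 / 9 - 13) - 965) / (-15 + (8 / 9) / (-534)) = 2114373 / 36049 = 58.65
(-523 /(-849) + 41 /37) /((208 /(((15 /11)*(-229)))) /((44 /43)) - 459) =-62013200 /16532672371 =-0.00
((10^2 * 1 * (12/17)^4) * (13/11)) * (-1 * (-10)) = 269568000/918731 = 293.41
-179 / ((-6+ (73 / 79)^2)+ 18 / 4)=2234278 / 8065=277.03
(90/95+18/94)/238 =1017/212534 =0.00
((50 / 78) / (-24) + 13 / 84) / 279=839 / 1828008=0.00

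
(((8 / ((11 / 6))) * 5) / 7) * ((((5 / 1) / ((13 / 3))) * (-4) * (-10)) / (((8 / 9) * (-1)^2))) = 162000 / 1001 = 161.84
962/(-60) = -481/30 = -16.03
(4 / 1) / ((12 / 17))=17 / 3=5.67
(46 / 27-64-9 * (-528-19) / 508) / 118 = -721535 / 1618488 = -0.45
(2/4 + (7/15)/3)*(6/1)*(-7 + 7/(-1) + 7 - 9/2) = -1357/30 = -45.23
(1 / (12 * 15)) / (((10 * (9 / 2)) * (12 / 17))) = 17 / 97200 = 0.00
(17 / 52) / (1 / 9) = 153 / 52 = 2.94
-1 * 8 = -8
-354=-354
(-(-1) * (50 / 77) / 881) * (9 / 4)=225 / 135674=0.00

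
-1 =-1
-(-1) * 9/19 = 9/19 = 0.47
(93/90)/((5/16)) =3.31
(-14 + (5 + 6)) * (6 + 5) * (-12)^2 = -4752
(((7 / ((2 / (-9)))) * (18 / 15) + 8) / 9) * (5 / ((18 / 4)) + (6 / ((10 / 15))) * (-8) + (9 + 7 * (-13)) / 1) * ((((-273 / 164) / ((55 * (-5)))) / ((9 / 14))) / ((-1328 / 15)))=-4081259 / 75801825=-0.05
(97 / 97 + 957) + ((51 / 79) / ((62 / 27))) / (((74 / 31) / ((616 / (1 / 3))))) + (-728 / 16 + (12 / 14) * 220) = 53964481 / 40922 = 1318.72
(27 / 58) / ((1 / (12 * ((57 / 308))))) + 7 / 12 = 43333 / 26796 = 1.62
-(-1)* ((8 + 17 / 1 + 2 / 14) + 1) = 183 / 7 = 26.14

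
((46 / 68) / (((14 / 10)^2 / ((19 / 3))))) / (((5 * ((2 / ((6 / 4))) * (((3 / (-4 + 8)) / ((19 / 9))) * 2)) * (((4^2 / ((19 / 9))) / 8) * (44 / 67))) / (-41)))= -2166792395 / 71251488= -30.41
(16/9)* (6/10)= 16/15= 1.07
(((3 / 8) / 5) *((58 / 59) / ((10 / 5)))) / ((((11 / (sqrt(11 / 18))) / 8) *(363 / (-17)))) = -493 *sqrt(22) / 2355870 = -0.00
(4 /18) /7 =2 /63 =0.03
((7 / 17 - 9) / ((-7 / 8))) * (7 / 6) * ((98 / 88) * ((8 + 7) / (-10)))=-3577 / 187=-19.13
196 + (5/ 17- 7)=3218/ 17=189.29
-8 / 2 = -4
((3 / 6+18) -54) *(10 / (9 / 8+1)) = -2840 / 17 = -167.06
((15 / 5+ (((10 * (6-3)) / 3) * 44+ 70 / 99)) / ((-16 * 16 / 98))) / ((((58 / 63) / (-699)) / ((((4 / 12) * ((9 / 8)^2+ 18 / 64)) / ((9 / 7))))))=51720.38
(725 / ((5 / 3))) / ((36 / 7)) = 84.58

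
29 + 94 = 123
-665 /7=-95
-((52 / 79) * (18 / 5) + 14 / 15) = -3914 / 1185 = -3.30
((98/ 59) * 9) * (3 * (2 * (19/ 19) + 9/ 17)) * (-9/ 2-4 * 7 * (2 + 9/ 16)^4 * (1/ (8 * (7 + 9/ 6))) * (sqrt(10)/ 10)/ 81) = -512001/ 1003-41677148989 * sqrt(10)/ 16761815040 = -518.33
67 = 67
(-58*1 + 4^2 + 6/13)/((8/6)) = -405/13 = -31.15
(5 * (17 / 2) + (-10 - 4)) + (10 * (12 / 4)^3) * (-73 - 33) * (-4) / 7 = 229359 / 14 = 16382.79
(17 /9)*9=17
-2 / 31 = -0.06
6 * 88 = 528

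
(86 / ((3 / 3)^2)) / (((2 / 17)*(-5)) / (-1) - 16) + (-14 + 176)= 20491 / 131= 156.42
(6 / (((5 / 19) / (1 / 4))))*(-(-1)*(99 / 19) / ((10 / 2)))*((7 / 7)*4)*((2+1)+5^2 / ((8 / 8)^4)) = 16632 / 25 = 665.28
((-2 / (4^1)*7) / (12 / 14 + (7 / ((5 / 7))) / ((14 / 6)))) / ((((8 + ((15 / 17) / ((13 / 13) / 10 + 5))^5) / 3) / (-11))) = 5433103561710055 / 1903135117023856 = 2.85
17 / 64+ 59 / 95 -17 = -97969 / 6080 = -16.11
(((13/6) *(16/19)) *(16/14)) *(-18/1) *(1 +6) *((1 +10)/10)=-27456/95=-289.01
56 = 56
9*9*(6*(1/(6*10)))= 81/10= 8.10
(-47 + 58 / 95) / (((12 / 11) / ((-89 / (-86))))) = -1438151 / 32680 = -44.01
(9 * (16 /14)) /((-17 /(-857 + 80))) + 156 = 626.12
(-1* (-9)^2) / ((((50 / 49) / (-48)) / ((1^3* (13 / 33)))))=412776 / 275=1501.00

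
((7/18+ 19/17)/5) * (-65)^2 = 389545/306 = 1273.02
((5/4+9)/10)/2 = 41/80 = 0.51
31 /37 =0.84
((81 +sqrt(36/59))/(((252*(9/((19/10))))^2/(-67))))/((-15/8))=24187*sqrt(59)/9483925500 +24187/11907000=0.00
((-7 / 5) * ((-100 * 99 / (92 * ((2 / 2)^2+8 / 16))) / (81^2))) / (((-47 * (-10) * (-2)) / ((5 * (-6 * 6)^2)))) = -3080 / 29187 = -0.11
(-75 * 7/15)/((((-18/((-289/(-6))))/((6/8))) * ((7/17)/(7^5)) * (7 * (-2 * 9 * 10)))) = -11796113/5184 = -2275.48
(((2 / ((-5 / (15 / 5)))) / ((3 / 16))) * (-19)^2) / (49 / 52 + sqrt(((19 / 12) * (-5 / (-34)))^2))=-61271808 / 31165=-1966.05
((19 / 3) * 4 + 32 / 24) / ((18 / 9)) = 40 / 3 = 13.33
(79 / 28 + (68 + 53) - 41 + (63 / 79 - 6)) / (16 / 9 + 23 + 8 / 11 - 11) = 16997607 / 3176432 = 5.35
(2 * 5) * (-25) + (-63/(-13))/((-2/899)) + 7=-62955/26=-2421.35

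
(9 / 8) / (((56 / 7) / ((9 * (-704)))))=-891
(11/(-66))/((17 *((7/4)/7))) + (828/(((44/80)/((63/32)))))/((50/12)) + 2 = 2000773/2805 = 713.29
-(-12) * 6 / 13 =72 / 13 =5.54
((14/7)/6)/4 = 1/12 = 0.08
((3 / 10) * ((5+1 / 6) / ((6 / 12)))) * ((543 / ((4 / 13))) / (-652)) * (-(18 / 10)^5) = 12921633621 / 81500000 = 158.55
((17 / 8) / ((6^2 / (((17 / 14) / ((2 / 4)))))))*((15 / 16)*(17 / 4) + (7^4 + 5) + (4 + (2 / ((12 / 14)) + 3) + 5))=347.53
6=6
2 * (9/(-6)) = -3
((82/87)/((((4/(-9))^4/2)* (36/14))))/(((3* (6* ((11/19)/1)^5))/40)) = 95936455755/149455328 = 641.91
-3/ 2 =-1.50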